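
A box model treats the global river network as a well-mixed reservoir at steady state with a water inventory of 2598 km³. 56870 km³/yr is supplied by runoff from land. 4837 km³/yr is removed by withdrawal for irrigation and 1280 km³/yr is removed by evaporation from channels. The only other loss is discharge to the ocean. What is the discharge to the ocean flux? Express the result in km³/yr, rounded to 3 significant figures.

At steady state ΣF_in = ΣF_out.
ΣF_in = 56870 km³/yr.
Discharge to the ocean flux = ΣF_in − (4837 + 1280) = 56870 − 6117 = 50750 km³/yr.

50800 km³/yr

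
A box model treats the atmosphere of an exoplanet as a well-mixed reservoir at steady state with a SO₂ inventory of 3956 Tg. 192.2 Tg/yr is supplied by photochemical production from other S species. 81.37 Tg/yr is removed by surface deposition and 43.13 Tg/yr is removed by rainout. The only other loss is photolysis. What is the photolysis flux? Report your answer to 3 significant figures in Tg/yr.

67.7 Tg/yr

At steady state ΣF_in = ΣF_out.
ΣF_in = 192.20 Tg/yr.
Photolysis flux = ΣF_in − (81.37 + 43.13) = 192.20 − 124.5 = 67.70 Tg/yr.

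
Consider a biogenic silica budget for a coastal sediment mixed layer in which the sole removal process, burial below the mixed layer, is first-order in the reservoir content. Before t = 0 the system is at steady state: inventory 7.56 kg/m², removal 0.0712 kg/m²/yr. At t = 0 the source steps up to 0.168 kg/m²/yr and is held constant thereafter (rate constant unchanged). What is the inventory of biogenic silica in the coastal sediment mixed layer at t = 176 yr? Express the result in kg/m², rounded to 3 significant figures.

Residence time τ = M₀/F₀ = 106.2 yr. The eventual steady state is M_∞ = M₀·(F₁/F₀) = 7.56 × 0.168/0.0712 = 17.838 kg/m².
The anomaly ΔM(t) = M(t) − M_∞ decays as ΔM₀·e^(−t/τ) with ΔM₀ = 7.56 − 17.838 = −10.28 kg/m².
At t = 176 yr, e^(−t/τ) = e^(−1.658) = 0.1906, so ΔM = −1.959 kg/m² and M = 17.838 − 1.959 = 15.879 kg/m².

15.9 kg/m²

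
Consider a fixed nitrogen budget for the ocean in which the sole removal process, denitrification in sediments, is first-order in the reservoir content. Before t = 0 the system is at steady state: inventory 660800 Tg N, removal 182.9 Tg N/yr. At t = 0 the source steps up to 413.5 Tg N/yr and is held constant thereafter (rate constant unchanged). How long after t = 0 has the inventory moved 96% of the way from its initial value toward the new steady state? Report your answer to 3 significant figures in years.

11600 yr

τ = M₀/F₀ = 660800/182.9 = 3613 yr.
The remaining gap fraction is e^(−t/τ); 96% covered ⇒ e^(−t/τ) = 0.0400.
t = −τ ln(0.0400) = 3613 × 3.219 = 11630 yr.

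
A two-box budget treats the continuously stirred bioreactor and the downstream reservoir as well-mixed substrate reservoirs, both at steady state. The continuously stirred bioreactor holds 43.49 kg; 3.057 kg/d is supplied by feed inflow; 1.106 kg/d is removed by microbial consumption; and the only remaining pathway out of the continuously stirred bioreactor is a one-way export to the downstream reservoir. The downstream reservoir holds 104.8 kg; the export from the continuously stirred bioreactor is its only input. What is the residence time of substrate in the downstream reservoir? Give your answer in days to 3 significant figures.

Balance the continuously stirred bioreactor: ΣF_in = 3.0570 kg/d.
Export to the downstream reservoir = ΣF_in − (1.106) = 1.9510 kg/d.
At steady state the output of the downstream reservoir equals its input, 1.9510 kg/d.
τ = M / F = 104.8 / 1.9510 = 53.72 d.

53.7 d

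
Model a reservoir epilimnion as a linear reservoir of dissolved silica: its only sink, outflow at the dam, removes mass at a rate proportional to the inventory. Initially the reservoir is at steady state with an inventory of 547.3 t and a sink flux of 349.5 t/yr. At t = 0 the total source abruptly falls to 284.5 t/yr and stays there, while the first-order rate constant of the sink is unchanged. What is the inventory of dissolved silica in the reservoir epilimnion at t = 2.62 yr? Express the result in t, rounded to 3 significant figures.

465 t

τ = M₀/F₀ = 547.3/349.5 = 1.566 yr; rate constant k = 1/τ.
New steady state M_∞ = F₁/k = F₁·τ = 284.5 × 1.566 = 445.51 t.
M(t) = M_∞ + (M₀ − M_∞)·e^(−t/τ); t/τ = 2.62/1.566 = 1.673, so e^(−t/τ) = 0.1877.
M(t) = 445.51 + 101.8 × 0.1877 = 464.61 t.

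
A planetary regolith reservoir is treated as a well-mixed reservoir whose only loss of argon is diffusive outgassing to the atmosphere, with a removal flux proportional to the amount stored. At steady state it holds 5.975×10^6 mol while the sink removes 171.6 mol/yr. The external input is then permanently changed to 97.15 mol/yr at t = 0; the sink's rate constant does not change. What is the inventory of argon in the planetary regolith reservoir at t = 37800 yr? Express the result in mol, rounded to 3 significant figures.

4.26×10^6 mol

τ = M₀/F₀ = 5.975×10^6/171.6 = 34820 yr; rate constant k = 1/τ.
New steady state M_∞ = F₁/k = F₁·τ = 97.15 × 34820 = 3.3827×10^6 mol.
M(t) = M_∞ + (M₀ − M_∞)·e^(−t/τ); t/τ = 37800/34820 = 1.086, so e^(−t/τ) = 0.3377.
M(t) = 3.3827×10^6 + 2.592×10^6 × 0.3377 = 4.2581×10^6 mol.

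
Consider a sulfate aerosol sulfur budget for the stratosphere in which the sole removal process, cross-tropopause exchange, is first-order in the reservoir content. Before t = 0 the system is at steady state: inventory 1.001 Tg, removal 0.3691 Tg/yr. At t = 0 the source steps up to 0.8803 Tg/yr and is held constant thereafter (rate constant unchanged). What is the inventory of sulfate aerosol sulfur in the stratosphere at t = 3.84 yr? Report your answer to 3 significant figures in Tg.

2.05 Tg

Residence time τ = M₀/F₀ = 2.712 yr. The eventual steady state is M_∞ = M₀·(F₁/F₀) = 1.001 × 0.8803/0.3691 = 2.3874 Tg.
The anomaly ΔM(t) = M(t) − M_∞ decays as ΔM₀·e^(−t/τ) with ΔM₀ = 1.001 − 2.3874 = −1.386 Tg.
At t = 3.84 yr, e^(−t/τ) = e^(−1.416) = 0.2427, so ΔM = −0.3365 Tg and M = 2.3874 − 0.3365 = 2.0509 Tg.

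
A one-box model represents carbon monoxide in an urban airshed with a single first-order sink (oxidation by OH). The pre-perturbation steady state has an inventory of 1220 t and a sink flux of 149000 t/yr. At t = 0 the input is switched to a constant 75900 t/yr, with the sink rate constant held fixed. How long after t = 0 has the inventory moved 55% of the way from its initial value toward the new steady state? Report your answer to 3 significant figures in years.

τ = M₀/F₀ = 1220/149000 = 0.008188 yr.
The remaining gap fraction is e^(−t/τ); 55% covered ⇒ e^(−t/τ) = 0.450.
t = −τ ln(0.450) = 0.008188 × 0.7985 = 0.006538 yr.

0.00654 yr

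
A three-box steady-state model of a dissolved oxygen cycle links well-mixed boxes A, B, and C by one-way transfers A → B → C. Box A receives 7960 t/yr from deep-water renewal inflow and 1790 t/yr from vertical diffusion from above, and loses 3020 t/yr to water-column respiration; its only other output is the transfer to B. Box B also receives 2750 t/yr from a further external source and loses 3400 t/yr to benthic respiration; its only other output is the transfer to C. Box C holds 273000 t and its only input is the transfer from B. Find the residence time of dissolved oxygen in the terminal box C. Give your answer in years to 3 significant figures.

Box A: F(A→B) = (7960 + 1790) − 3020 = 6730.0 t/yr.
Box B: F(B→C) = (6730.0 + 2750) − 3400 = 6080.0 t/yr.
Box C throughput = its input = 6080.0 t/yr; τ = 273000 / 6080.0 = 44.90 yr.

44.9 yr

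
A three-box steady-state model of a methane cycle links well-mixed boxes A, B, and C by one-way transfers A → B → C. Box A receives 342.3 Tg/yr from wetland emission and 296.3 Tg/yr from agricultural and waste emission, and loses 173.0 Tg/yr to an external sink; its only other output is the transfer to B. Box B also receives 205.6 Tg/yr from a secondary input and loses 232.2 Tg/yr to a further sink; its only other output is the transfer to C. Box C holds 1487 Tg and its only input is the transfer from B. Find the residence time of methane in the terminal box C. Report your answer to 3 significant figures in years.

Box A: F(A→B) = (342.3 + 296.3) − 173.0 = 465.60 Tg/yr.
Box B: F(B→C) = (465.60 + 205.6) − 232.2 = 439.00 Tg/yr.
Box C throughput = its input = 439.00 Tg/yr; τ = 1487 / 439.00 = 3.387 yr.

3.39 yr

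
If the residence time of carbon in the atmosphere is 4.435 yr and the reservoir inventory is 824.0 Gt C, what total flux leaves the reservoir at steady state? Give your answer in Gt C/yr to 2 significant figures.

F = M / τ = 824.0 / 4.435 = 185.8 Gt C/yr.

190 Gt C/yr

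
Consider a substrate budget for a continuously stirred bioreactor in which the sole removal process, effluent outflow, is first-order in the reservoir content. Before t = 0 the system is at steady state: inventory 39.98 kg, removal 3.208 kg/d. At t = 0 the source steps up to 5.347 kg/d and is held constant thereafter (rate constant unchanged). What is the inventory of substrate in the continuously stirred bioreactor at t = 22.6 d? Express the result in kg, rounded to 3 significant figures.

62.3 kg

The sink rate constant is k = F₀/M₀ = 3.208/39.98 = 0.08024 d⁻¹.
Solving dM/dt = F₁ − kM with M(0) = M₀ gives M(t) = F₁/k + (M₀ − F₁/k)·e^(−kt).
F₁/k = 5.347/0.08024 = 66.637 kg; kt = 0.08024 × 22.6 = 1.813, e^(−kt) = 0.1631.
M(22.6) = 66.637 + (39.98 − 66.637) × 0.1631 = 66.637 − 4.348 = 62.290 kg.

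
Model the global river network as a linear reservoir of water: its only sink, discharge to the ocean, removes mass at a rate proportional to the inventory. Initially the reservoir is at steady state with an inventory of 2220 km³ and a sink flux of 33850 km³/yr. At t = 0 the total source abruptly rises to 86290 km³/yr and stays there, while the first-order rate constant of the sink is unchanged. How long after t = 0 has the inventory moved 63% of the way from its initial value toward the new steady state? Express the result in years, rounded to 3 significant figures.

0.0652 yr

τ = M₀/F₀ = 2220/33850 = 0.06558 yr.
The remaining gap fraction is e^(−t/τ); 63% covered ⇒ e^(−t/τ) = 0.370.
t = −τ ln(0.370) = 0.06558 × 0.9943 = 0.06521 yr.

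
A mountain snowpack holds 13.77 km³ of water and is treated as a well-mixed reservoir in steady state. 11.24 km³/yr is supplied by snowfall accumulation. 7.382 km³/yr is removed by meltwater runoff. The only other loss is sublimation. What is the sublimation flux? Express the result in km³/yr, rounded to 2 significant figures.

3.9 km³/yr

At steady state ΣF_in = ΣF_out.
ΣF_in = 11.240 km³/yr.
Sublimation flux = ΣF_in − (7.382) = 11.240 − 7.382 = 3.858 km³/yr.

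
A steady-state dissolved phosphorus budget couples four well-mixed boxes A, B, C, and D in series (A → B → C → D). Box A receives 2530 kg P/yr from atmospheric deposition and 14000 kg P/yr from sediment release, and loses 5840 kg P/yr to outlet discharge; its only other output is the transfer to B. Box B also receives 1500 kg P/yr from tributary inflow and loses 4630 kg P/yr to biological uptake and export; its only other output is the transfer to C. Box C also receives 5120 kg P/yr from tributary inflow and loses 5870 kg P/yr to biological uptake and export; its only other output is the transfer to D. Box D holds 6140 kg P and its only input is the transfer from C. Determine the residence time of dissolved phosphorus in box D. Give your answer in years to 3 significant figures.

0.902 yr

Box A: F(A→B) = (2530 + 14000) − 5840 = 10690 kg P/yr.
Box B: F(B→C) = (10690 + 1500) − 4630 = 7560.0 kg P/yr.
Box C: F(C→D) = (7560.0 + 5120) − 5870 = 6810.0 kg P/yr.
Box D throughput = its input = 6810.0 kg P/yr; τ = 6140 / 6810.0 = 0.9016 yr.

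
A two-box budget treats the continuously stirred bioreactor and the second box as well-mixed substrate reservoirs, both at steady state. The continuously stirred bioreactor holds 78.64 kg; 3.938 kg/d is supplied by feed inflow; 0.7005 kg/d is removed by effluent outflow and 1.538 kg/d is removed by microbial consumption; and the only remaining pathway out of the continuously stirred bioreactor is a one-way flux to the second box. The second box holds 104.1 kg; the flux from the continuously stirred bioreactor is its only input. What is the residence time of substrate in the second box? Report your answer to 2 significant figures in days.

Balance the continuously stirred bioreactor: ΣF_in = 3.9380 kg/d.
Flux to the second box = ΣF_in − (0.7005 + 1.538) = 1.6995 kg/d.
At steady state the output of the second box equals its input, 1.6995 kg/d.
τ = M / F = 104.1 / 1.6995 = 61.25 d.

61 d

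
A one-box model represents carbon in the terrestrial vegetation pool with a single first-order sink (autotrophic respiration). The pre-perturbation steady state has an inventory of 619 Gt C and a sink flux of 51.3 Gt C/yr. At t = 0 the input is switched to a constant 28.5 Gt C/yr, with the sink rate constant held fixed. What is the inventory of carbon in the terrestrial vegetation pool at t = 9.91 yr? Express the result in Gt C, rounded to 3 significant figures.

Residence time τ = M₀/F₀ = 12.07 yr. The eventual steady state is M_∞ = M₀·(F₁/F₀) = 619 × 28.5/51.3 = 343.89 Gt C.
The anomaly ΔM(t) = M(t) − M_∞ decays as ΔM₀·e^(−t/τ) with ΔM₀ = 619 − 343.89 = 275.1 Gt C.
At t = 9.91 yr, e^(−t/τ) = e^(−0.8213) = 0.4399, so ΔM = 121.0 Gt C and M = 343.89 + 121.0 = 464.90 Gt C.

465 Gt C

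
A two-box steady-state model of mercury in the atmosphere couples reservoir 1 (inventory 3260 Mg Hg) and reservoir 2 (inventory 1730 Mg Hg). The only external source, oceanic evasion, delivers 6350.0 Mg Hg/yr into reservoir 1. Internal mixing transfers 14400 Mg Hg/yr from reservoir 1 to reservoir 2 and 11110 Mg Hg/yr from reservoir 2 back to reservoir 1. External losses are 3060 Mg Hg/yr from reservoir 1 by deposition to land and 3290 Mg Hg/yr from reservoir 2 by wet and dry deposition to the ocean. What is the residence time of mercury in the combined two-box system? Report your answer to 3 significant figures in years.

For the system as a whole, the A↔B exchange is internal and contributes nothing to the throughput; only the external sinks remove mass.
M_total = 3260 + 1730 = 4990.0 Mg Hg.
ΣF_external_out = 3060 + 3290 = 6350.0 Mg Hg/yr.
τ = M_total / ΣF_ext = 4990.0 / 6350.0 = 0.7858 yr.

0.786 yr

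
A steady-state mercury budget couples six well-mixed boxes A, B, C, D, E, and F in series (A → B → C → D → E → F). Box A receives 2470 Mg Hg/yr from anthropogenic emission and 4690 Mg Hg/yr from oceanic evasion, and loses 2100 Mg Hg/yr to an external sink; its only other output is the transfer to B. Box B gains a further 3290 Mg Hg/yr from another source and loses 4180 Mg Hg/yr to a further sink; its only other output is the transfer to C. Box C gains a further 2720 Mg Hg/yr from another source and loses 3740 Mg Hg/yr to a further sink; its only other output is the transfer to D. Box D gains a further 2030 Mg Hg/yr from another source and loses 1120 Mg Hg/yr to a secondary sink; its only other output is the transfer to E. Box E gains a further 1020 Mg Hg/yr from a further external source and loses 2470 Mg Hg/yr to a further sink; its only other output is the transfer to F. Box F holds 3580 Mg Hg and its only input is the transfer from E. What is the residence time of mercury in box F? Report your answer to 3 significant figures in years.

Box A: F(A→B) = (2470 + 4690) − 2100 = 5060.0 Mg Hg/yr.
Box B: F(B→C) = (5060.0 + 3290) − 4180 = 4170.0 Mg Hg/yr.
Box C: F(C→D) = (4170.0 + 2720) − 3740 = 3150.0 Mg Hg/yr.
Box D: F(D→E) = (3150.0 + 2030) − 1120 = 4060.0 Mg Hg/yr.
Box E: F(E→F) = (4060.0 + 1020) − 2470 = 2610.0 Mg Hg/yr.
Box F throughput = its input = 2610.0 Mg Hg/yr; τ = 3580 / 2610.0 = 1.372 yr.

1.37 yr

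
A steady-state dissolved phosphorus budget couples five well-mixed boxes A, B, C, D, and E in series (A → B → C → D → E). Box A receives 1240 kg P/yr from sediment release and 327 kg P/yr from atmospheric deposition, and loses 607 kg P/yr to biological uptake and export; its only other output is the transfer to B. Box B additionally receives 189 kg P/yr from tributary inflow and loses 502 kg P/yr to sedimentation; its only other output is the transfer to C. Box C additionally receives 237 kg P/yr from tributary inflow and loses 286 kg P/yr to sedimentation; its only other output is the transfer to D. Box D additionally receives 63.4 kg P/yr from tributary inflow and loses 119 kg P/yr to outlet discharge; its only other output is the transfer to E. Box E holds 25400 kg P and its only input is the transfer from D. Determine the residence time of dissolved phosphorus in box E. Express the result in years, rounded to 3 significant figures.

46.8 yr

Box A: F(A→B) = (1240 + 327) − 607 = 960.00 kg P/yr.
Box B: F(B→C) = (960.00 + 189) − 502 = 647.00 kg P/yr.
Box C: F(C→D) = (647.00 + 237) − 286 = 598.00 kg P/yr.
Box D: F(D→E) = (598.00 + 63.4) − 119 = 542.40 kg P/yr.
Box E throughput = its input = 542.40 kg P/yr; τ = 25400 / 542.40 = 46.83 yr.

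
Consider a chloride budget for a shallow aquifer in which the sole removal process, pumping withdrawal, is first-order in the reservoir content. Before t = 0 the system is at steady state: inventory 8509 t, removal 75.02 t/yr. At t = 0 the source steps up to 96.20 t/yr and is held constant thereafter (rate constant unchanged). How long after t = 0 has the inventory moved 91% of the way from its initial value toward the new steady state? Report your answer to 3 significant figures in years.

273 yr

τ = M₀/F₀ = 8509/75.02 = 113.4 yr.
The remaining gap fraction is e^(−t/τ); 91% covered ⇒ e^(−t/τ) = 0.0900.
t = −τ ln(0.0900) = 113.4 × 2.408 = 273.1 yr.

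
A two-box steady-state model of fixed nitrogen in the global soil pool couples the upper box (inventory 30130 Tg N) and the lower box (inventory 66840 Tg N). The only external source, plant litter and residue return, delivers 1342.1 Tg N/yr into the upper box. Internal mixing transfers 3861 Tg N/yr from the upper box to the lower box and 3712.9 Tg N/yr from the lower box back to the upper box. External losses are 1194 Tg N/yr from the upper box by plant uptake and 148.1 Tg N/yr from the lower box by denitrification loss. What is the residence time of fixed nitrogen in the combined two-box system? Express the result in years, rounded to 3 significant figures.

Treat the two boxes together as one reservoir: the mixing fluxes between them are internal recycling, so τ = ΣM / Σ(external losses).
M_total = 30130 + 66840 = 96970 Tg N.
ΣF_external_out = 1194 + 148.1 = 1342.1 Tg N/yr.
τ = M_total / ΣF_ext = 96970 / 1342.1 = 72.25 yr.

72.3 yr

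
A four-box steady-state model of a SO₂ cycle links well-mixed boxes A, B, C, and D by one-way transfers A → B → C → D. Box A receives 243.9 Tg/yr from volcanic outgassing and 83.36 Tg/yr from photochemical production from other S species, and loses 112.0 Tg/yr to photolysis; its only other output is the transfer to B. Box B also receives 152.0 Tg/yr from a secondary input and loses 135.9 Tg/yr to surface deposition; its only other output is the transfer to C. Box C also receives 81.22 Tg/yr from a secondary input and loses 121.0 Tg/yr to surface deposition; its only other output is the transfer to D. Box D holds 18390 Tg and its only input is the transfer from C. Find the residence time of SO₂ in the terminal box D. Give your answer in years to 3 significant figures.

Box A: F(A→B) = (243.9 + 83.36) − 112.0 = 215.26 Tg/yr.
Box B: F(B→C) = (215.26 + 152.0) − 135.9 = 231.36 Tg/yr.
Box C: F(C→D) = (231.36 + 81.22) − 121.0 = 191.58 Tg/yr.
Box D throughput = its input = 191.58 Tg/yr; τ = 18390 / 191.58 = 95.99 yr.

96.0 yr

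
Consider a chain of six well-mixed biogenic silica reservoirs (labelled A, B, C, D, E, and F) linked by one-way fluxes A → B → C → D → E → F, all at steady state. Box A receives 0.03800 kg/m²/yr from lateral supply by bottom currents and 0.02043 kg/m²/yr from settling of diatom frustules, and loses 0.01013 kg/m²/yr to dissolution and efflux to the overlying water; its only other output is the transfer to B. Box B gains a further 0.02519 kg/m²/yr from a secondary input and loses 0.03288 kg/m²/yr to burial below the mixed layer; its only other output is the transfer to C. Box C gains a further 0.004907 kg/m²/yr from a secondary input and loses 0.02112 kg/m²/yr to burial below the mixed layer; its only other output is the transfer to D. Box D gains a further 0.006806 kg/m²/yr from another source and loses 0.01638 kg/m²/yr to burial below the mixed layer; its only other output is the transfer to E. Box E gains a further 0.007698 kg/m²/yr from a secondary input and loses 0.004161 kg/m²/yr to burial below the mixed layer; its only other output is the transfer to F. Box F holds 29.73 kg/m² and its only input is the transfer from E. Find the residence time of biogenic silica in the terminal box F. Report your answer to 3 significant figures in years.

1620 yr

Box A: F(A→B) = (0.03800 + 0.02043) − 0.01013 = 0.048300 kg/m²/yr.
Box B: F(B→C) = (0.048300 + 0.02519) − 0.03288 = 0.040610 kg/m²/yr.
Box C: F(C→D) = (0.040610 + 0.004907) − 0.02112 = 0.024397 kg/m²/yr.
Box D: F(D→E) = (0.024397 + 0.006806) − 0.01638 = 0.014823 kg/m²/yr.
Box E: F(E→F) = (0.014823 + 0.007698) − 0.004161 = 0.018360 kg/m²/yr.
Box F throughput = its input = 0.018360 kg/m²/yr; τ = 29.73 / 0.018360 = 1619 yr.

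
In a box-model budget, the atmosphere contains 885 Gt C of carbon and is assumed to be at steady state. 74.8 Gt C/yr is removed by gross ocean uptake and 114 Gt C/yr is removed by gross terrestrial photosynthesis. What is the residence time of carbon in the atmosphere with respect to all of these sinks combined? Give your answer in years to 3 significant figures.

4.69 yr

Total removal flux = 74.8 + 114 = 188.80 Gt C/yr.
τ = M / ΣF_out = 885 / 188.80 = 4.688 yr.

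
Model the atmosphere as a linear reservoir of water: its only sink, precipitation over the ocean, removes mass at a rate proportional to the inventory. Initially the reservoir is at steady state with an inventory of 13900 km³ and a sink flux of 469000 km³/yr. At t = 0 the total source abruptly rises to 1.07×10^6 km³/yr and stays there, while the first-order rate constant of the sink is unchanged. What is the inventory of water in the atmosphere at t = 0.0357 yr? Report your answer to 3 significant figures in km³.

Residence time τ = M₀/F₀ = 0.02964 yr. The eventual steady state is M_∞ = M₀·(F₁/F₀) = 13900 × 1.07×10^6/469000 = 31712 km³.
The anomaly ΔM(t) = M(t) − M_∞ decays as ΔM₀·e^(−t/τ) with ΔM₀ = 13900 − 31712 = −17810 km³.
At t = 0.0357 yr, e^(−t/τ) = e^(−1.205) = 0.2998, so ΔM = −5341 km³ and M = 31712 − 5341 = 26372 km³.

26400 km³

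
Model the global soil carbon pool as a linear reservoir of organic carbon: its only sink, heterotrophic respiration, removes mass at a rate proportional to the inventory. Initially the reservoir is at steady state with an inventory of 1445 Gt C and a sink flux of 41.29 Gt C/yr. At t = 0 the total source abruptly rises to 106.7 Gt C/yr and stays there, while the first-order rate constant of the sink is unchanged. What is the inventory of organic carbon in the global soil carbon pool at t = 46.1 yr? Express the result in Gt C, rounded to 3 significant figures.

3120 Gt C

Residence time τ = M₀/F₀ = 35.00 yr. The eventual steady state is M_∞ = M₀·(F₁/F₀) = 1445 × 106.7/41.29 = 3734.1 Gt C.
The anomaly ΔM(t) = M(t) − M_∞ decays as ΔM₀·e^(−t/τ) with ΔM₀ = 1445 − 3734.1 = −2289 Gt C.
At t = 46.1 yr, e^(−t/τ) = e^(−1.317) = 0.2679, so ΔM = −613.2 Gt C and M = 3734.1 − 613.2 = 3120.9 Gt C.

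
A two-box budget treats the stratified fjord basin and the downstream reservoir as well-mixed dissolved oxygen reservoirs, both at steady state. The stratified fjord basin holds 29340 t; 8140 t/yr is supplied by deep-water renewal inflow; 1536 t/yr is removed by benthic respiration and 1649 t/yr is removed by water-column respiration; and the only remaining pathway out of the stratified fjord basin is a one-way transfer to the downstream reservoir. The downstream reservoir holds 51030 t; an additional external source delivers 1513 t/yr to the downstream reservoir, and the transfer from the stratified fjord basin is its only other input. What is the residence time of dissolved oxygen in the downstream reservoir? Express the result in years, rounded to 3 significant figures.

7.89 yr

Balance the stratified fjord basin: ΣF_in = 8140.0 t/yr.
Transfer to the downstream reservoir = ΣF_in − (1536 + 1649) = 4955.0 t/yr.
Total input to the downstream reservoir = 4955.0 + 1513 = 6468.0 t/yr; at steady state this equals its total output.
τ = M / F = 51030 / 6468.0 = 7.890 yr.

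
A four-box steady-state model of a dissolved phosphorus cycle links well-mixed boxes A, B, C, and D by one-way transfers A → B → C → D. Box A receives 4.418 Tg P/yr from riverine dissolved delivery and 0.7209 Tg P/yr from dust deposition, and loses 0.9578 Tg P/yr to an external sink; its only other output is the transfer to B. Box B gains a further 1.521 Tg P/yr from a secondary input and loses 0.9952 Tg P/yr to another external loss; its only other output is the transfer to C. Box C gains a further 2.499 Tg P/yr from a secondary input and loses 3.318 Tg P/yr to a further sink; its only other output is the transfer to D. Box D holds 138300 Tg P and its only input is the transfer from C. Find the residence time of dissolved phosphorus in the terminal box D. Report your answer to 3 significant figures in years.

35600 yr

Box A: F(A→B) = (4.418 + 0.7209) − 0.9578 = 4.1811 Tg P/yr.
Box B: F(B→C) = (4.1811 + 1.521) − 0.9952 = 4.7069 Tg P/yr.
Box C: F(C→D) = (4.7069 + 2.499) − 3.318 = 3.8879 Tg P/yr.
Box D throughput = its input = 3.8879 Tg P/yr; τ = 138300 / 3.8879 = 35570 yr.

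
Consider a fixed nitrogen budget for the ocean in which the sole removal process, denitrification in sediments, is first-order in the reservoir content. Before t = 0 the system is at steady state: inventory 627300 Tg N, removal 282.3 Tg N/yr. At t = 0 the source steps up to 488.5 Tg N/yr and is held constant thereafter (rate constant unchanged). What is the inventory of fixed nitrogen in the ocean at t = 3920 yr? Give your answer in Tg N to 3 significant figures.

τ = M₀/F₀ = 627300/282.3 = 2222 yr; rate constant k = 1/τ.
New steady state M_∞ = F₁/k = F₁·τ = 488.5 × 2222 = 1.0855×10^6 Tg N.
M(t) = M_∞ + (M₀ − M_∞)·e^(−t/τ); t/τ = 3920/2222 = 1.764, so e^(−t/τ) = 0.1713.
M(t) = 1.0855×10^6 − 458200 × 0.1713 = 1.0070×10^6 Tg N.

1.01×10^6 Tg N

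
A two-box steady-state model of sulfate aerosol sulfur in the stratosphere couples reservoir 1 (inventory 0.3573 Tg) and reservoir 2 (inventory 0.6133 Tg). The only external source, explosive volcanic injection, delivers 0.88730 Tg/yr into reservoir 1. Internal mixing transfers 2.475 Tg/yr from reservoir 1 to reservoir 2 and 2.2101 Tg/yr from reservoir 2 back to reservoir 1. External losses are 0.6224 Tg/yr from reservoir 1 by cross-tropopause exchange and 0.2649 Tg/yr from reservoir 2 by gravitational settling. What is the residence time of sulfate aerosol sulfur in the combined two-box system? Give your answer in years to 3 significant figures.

For the system as a whole, the A↔B exchange is internal and contributes nothing to the throughput; only the external sinks remove mass.
M_total = 0.3573 + 0.6133 = 0.97060 Tg.
ΣF_external_out = 0.6224 + 0.2649 = 0.88730 Tg/yr.
τ = M_total / ΣF_ext = 0.97060 / 0.88730 = 1.094 yr.

1.09 yr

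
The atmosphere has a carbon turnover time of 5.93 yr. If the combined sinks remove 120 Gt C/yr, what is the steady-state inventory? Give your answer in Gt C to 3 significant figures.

712 Gt C

τ = M/F ⇒ M = τ × F = 5.93 × 120 = 711.6 Gt C.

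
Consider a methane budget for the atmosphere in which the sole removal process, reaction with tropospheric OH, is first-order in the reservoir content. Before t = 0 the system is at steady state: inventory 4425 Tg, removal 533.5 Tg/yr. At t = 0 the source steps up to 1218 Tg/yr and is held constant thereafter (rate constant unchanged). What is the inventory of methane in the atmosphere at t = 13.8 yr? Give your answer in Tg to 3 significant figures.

τ = M₀/F₀ = 4425/533.5 = 8.294 yr; rate constant k = 1/τ.
New steady state M_∞ = F₁/k = F₁·τ = 1218 × 8.294 = 10102 Tg.
M(t) = M_∞ + (M₀ − M_∞)·e^(−t/τ); t/τ = 13.8/8.294 = 1.664, so e^(−t/τ) = 0.1894.
M(t) = 10102 − 5677 × 0.1894 = 9027.0 Tg.

9030 Tg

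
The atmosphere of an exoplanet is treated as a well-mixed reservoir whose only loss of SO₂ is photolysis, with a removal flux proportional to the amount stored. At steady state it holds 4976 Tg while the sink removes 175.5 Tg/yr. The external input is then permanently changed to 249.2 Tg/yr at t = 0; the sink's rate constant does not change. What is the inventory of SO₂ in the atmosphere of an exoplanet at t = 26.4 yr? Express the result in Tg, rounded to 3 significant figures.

6240 Tg

The sink rate constant is k = F₀/M₀ = 175.5/4976 = 0.03527 yr⁻¹.
Solving dM/dt = F₁ − kM with M(0) = M₀ gives M(t) = F₁/k + (M₀ − F₁/k)·e^(−kt).
F₁/k = 249.2/0.03527 = 7065.6 Tg; kt = 0.03527 × 26.4 = 0.9311, e^(−kt) = 0.3941.
M(26.4) = 7065.6 + (4976 − 7065.6) × 0.3941 = 7065.6 − 823.6 = 6242.1 Tg.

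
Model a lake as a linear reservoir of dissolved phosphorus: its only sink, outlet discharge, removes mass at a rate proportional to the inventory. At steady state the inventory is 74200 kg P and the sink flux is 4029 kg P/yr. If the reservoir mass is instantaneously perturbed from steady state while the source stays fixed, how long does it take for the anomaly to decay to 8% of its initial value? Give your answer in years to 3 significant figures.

For a linear reservoir the anomaly decays as exp(−t/τ) with τ = M/F = 74200/4029 = 18.42 yr.
exp(−t/τ) = 0.08 ⇒ t = −τ ln(0.08) = 18.42 × 2.526 = 46.52 yr.

46.5 yr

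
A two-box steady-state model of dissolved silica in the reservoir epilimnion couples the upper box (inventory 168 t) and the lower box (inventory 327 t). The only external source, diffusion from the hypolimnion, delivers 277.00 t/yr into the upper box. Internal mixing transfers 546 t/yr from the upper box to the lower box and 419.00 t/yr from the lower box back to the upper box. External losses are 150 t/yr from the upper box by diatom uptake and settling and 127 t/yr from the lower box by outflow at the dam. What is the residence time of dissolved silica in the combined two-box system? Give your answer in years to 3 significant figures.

1.79 yr

Residence time in the combined system uses the total inventory and the total *external* removal — internal exchanges between the two boxes cancel.
M_total = 168 + 327 = 495.00 t.
ΣF_external_out = 150 + 127 = 277.00 t/yr.
τ = M_total / ΣF_ext = 495.00 / 277.00 = 1.787 yr.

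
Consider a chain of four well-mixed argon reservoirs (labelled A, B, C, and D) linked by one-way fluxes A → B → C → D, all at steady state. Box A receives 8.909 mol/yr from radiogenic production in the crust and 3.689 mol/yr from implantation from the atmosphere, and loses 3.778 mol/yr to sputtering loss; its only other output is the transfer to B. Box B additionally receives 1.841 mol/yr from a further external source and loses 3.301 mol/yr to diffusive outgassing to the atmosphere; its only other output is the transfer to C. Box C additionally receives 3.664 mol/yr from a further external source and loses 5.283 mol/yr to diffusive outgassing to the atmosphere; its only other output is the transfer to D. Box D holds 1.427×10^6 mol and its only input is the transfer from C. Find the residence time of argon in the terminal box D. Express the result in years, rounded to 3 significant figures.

Box A: F(A→B) = (8.909 + 3.689) − 3.778 = 8.8200 mol/yr.
Box B: F(B→C) = (8.8200 + 1.841) − 3.301 = 7.3600 mol/yr.
Box C: F(C→D) = (7.3600 + 3.664) − 5.283 = 5.7410 mol/yr.
Box D throughput = its input = 5.7410 mol/yr; τ = 1.427×10^6 / 5.7410 = 248600 yr.

249000 yr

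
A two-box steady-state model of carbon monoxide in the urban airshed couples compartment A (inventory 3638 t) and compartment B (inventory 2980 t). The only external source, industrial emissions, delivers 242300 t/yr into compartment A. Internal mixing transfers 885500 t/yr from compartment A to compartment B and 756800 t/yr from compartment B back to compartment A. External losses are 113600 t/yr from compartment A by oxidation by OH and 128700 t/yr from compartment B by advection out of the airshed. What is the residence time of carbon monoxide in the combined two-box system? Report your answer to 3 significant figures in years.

0.0273 yr

Treat the two boxes together as one reservoir: the mixing fluxes between them are internal recycling, so τ = ΣM / Σ(external losses).
M_total = 3638 + 2980 = 6618.0 t.
ΣF_external_out = 113600 + 128700 = 242300 t/yr.
τ = M_total / ΣF_ext = 6618.0 / 242300 = 0.02731 yr.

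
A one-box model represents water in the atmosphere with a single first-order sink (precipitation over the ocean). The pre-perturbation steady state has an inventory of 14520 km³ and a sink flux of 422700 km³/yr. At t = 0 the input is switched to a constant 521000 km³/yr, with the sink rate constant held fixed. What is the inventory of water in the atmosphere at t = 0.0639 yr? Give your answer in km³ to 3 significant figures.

The sink rate constant is k = F₀/M₀ = 422700/14520 = 29.11 yr⁻¹.
Solving dM/dt = F₁ − kM with M(0) = M₀ gives M(t) = F₁/k + (M₀ − F₁/k)·e^(−kt).
F₁/k = 521000/29.11 = 17897 km³; kt = 29.11 × 0.0639 = 1.860, e^(−kt) = 0.1556.
M(0.0639) = 17897 + (14520 − 17897) × 0.1556 = 17897 − 525.5 = 17371 km³.

17400 km³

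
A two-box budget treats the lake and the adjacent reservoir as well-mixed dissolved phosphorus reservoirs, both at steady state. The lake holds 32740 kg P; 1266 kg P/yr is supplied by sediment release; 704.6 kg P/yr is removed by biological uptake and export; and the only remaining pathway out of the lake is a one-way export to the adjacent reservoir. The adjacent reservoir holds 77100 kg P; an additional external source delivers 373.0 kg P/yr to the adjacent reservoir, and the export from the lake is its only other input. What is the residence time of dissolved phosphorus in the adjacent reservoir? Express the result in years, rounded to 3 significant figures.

82.5 yr

Balance the lake: ΣF_in = 1266.0 kg P/yr.
Export to the adjacent reservoir = ΣF_in − (704.6) = 561.40 kg P/yr.
Total input to the adjacent reservoir = 561.40 + 373.0 = 934.40 kg P/yr; at steady state this equals its total output.
τ = M / F = 77100 / 934.40 = 82.51 yr.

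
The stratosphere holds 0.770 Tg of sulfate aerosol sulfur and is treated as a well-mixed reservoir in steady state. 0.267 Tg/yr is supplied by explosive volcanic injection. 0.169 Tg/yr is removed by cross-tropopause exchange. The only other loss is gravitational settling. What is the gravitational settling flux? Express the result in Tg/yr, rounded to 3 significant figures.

At steady state ΣF_in = ΣF_out.
ΣF_in = 0.26700 Tg/yr.
Gravitational settling flux = ΣF_in − (0.169) = 0.26700 − 0.1690 = 0.09800 Tg/yr.

0.0980 Tg/yr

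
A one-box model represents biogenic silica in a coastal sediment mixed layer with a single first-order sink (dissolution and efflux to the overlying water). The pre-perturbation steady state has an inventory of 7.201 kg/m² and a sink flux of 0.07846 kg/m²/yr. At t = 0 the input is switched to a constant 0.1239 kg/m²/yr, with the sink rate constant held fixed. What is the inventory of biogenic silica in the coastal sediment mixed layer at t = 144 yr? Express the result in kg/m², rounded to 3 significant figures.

Residence time τ = M₀/F₀ = 91.78 yr. The eventual steady state is M_∞ = M₀·(F₁/F₀) = 7.201 × 0.1239/0.07846 = 11.371 kg/m².
The anomaly ΔM(t) = M(t) − M_∞ decays as ΔM₀·e^(−t/τ) with ΔM₀ = 7.201 − 11.371 = −4.170 kg/m².
At t = 144 yr, e^(−t/τ) = e^(−1.569) = 0.2083, so ΔM = −0.8685 kg/m² and M = 11.371 − 0.8685 = 10.503 kg/m².

10.5 kg/m²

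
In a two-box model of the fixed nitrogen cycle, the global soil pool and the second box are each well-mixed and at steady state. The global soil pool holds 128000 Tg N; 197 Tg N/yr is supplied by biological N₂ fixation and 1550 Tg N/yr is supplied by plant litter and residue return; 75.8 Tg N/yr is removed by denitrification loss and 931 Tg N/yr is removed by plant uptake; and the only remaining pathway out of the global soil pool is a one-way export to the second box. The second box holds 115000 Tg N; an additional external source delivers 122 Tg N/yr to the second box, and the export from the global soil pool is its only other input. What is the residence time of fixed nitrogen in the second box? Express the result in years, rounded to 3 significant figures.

133 yr

Balance the global soil pool: ΣF_in = 197 + 1550 = 1747.0 Tg N/yr.
Export to the second box = ΣF_in − (75.8 + 931) = 740.20 Tg N/yr.
Total input to the second box = 740.20 + 122 = 862.20 Tg N/yr; at steady state this equals its total output.
τ = M / F = 115000 / 862.20 = 133.4 yr.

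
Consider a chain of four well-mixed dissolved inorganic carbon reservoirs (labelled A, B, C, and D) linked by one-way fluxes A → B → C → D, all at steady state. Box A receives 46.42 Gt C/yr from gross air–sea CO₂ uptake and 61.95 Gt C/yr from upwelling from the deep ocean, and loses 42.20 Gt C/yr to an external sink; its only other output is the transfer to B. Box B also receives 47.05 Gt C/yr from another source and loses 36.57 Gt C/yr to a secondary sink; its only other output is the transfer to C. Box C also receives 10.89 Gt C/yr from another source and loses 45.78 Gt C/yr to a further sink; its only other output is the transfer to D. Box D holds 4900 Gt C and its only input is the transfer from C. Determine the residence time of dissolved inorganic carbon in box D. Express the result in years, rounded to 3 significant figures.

117 yr

Box A: F(A→B) = (46.42 + 61.95) − 42.20 = 66.170 Gt C/yr.
Box B: F(B→C) = (66.170 + 47.05) − 36.57 = 76.650 Gt C/yr.
Box C: F(C→D) = (76.650 + 10.89) − 45.78 = 41.760 Gt C/yr.
Box D throughput = its input = 41.760 Gt C/yr; τ = 4900 / 41.760 = 117.3 yr.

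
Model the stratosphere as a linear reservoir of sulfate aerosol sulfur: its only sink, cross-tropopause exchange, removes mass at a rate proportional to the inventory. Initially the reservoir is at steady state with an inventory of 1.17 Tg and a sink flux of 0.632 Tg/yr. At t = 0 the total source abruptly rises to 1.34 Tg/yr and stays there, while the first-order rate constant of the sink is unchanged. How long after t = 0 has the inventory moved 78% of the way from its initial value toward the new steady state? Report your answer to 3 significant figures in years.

τ = M₀/F₀ = 1.17/0.632 = 1.851 yr.
The remaining gap fraction is e^(−t/τ); 78% covered ⇒ e^(−t/τ) = 0.220.
t = −τ ln(0.220) = 1.851 × 1.514 = 2.803 yr.

2.80 yr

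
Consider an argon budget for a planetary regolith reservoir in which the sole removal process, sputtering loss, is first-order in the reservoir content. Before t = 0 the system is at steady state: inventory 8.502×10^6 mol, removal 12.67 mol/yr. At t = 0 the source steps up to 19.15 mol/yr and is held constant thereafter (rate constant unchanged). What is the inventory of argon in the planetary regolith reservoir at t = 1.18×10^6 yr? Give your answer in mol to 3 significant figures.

1.21×10^7 mol

Residence time τ = M₀/F₀ = 671000 yr. The eventual steady state is M_∞ = M₀·(F₁/F₀) = 8.502×10^6 × 19.15/12.67 = 1.2850×10^7 mol.
The anomaly ΔM(t) = M(t) − M_∞ decays as ΔM₀·e^(−t/τ) with ΔM₀ = 8.502×10^6 − 1.2850×10^7 = −4.348×10^6 mol.
At t = 1.18×10^6 yr, e^(−t/τ) = e^(−1.758) = 0.1723, so ΔM = −749200 mol and M = 1.2850×10^7 − 749200 = 1.2101×10^7 mol.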